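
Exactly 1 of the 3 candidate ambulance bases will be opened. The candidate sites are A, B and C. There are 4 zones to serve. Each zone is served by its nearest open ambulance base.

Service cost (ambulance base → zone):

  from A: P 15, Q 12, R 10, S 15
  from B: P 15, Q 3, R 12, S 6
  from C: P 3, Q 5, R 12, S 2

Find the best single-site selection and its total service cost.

With exactly 1 open, each zone uses its cheapest among the chosen.
{C}: P→C 3, Q→C 5, R→C 12, S→C 2. Service cost 22.
{B}: service cost 36
{A}: service cost 52
Among all 3 size-1 choices, {C} is lowest.

Choose C only; total service cost 22.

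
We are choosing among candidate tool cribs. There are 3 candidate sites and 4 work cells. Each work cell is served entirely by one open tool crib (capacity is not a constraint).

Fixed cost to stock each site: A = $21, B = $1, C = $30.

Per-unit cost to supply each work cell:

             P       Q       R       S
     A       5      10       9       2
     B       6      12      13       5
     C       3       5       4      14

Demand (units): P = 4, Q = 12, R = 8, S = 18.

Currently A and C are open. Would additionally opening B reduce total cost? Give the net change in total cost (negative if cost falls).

No — net change +1 (cost rises by 1).

Current service cost with {A, C}: 140.
Adding B: each work cell re-picks its cheapest; new service cost 140, saving 0.
Extra fixed cost: 1. Net change = 1 − 0 = 1.
(Totals: 191 → 192.)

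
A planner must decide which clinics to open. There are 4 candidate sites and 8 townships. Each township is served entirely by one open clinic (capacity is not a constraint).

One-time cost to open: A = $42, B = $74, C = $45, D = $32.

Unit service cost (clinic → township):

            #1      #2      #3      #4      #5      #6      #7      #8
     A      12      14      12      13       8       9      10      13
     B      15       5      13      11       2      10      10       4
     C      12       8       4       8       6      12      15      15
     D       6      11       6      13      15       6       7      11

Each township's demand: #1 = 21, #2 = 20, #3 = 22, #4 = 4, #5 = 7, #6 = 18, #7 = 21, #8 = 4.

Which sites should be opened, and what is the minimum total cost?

For any fixed open set, each township goes to its cheapest open site; total = fixed + service.
{B, C, D}: #1→D 6·21=126, #2→B 5·20=100, #3→C 4·22=88, #4→C 8·4=32, #5→B 2·7=14, #6→D 6·18=108, #7→D 7·21=147, #8→B 4·4=16. Service 631; fixed 151; total 782.
{B, D}: service 687 + fixed 106 = 793
{A, B, C, D}: #1→D 6·21=126, #2→B 5·20=100, #3→C 4·22=88, #4→C 8·4=32, #5→B 2·7=14, #6→D 6·18=108, #7→D 7·21=147, #8→B 4·4=16. Service 631; fixed 193; total 824.
{D}: service 934 + fixed 32 = 966
No other subset beats 782.

Open B, C and D; minimum total cost 782.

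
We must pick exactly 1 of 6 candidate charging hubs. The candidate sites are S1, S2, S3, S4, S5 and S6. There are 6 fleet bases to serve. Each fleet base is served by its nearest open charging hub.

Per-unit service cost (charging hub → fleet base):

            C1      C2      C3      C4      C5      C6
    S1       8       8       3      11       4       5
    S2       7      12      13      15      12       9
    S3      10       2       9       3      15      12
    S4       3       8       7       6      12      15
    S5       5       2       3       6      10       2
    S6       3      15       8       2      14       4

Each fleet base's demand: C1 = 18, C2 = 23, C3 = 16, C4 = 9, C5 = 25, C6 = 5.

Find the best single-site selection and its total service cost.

Choose S5 only; total service cost 498.

With exactly 1 open, each fleet base uses its cheapest among the chosen.
{S5}: C1→S5 5·18=90, C2→S5 2·23=46, C3→S5 3·16=48, C4→S5 6·9=54, C5→S5 10·25=250, C6→S5 2·5=10. Service cost 498.
{S1}: service cost 600
{S4}: service cost 779
Among all 6 size-1 choices, {S5} is lowest.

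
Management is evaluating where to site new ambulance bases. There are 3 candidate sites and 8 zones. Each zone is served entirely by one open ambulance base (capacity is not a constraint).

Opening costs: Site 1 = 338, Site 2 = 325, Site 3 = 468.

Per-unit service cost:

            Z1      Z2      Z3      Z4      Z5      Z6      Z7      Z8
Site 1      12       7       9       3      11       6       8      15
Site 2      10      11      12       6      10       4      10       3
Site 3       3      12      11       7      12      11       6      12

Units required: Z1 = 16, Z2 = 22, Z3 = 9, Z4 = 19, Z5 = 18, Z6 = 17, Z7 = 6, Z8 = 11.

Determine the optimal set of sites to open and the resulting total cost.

For any fixed open set, each zone goes to its cheapest open site; total = fixed + service.
{Site 2}: Z1→Site 2 10·16=160, Z2→Site 2 11·22=242, Z3→Site 2 12·9=108, Z4→Site 2 6·19=114, Z5→Site 2 10·18=180, Z6→Site 2 4·17=68, Z7→Site 2 10·6=60, Z8→Site 2 3·11=33. Service 965; fixed 325; total 1290.
{Site 1}: Z1→Site 1 12·16=192, Z2→Site 1 7·22=154, Z3→Site 1 9·9=81, Z4→Site 1 3·19=57, Z5→Site 1 11·18=198, Z6→Site 1 6·17=102, Z7→Site 1 8·6=48, Z8→Site 1 15·11=165. Service 997; fixed 338; total 1335.
{Site 1, Site 2}: service 781 + fixed 663 = 1444
{Site 1, Site 2, Site 3}: service 657 + fixed 1131 = 1788
No other subset beats 1290.

Open Site 2 only; minimum total cost 1290.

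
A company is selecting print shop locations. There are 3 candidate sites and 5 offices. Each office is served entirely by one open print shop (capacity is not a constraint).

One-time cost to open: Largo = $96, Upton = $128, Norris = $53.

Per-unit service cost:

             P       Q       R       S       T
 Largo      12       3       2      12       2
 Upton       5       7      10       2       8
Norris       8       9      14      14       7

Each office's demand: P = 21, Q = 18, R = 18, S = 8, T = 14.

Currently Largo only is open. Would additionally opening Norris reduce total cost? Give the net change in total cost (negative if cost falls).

Yes — net change −31 (cost falls by 31).

Current service cost with {Largo}: 466.
Adding Norris: each office re-picks its cheapest; new service cost 382, saving 84.
Extra fixed cost: 53. Net change = 53 − 84 = -31.
(Totals: 562 → 531.)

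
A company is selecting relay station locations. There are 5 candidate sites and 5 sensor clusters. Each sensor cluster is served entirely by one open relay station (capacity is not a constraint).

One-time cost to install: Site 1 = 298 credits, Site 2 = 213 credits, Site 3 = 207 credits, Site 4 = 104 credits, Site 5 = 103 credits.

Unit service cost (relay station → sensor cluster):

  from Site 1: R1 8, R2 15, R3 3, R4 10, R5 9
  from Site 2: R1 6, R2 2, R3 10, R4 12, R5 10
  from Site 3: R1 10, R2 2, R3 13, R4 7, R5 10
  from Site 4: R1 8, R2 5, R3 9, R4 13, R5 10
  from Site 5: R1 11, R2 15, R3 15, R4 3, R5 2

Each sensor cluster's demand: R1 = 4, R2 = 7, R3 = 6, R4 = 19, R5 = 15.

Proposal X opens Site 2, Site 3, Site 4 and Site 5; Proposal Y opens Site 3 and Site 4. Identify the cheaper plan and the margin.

Proposal X: {Site 2, Site 3, Site 4, Site 5}: R1→Site 2 6·4=24, R2→Site 2 2·7=14, R3→Site 4 9·6=54, R4→Site 5 3·19=57, R5→Site 5 2·15=30. Service 179; fixed 627; total 806.
Proposal Y: {Site 3, Site 4}: R1→Site 4 8·4=32, R2→Site 3 2·7=14, R3→Site 4 9·6=54, R4→Site 3 7·19=133, R5→Site 3 10·15=150. Service 383; fixed 311; total 694.
Difference: |806 − 694| = 112.

Proposal Y is cheaper by 112.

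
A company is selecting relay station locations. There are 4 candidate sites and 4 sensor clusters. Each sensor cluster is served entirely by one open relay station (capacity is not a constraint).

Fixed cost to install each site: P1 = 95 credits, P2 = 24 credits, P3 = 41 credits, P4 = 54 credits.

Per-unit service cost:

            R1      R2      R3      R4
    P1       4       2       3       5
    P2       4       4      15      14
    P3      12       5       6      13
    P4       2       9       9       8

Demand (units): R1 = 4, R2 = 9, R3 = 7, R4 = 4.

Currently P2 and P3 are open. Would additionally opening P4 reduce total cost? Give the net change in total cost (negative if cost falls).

No — net change +26 (cost rises by 26).

Current service cost with {P2, P3}: 146.
Adding P4: each sensor cluster re-picks its cheapest; new service cost 118, saving 28.
Extra fixed cost: 54. Net change = 54 − 28 = 26.
(Totals: 211 → 237.)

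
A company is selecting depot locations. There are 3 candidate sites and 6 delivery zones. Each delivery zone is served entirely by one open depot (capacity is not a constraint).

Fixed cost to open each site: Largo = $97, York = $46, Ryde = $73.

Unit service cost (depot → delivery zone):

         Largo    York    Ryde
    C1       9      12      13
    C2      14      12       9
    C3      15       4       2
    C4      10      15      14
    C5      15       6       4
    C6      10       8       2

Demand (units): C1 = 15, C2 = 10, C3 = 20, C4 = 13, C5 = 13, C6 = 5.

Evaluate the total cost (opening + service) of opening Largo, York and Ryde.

Each delivery zone is assigned to its cheapest site among the open ones.
{Largo, York, Ryde}: C1→Largo 9·15=135, C2→Ryde 9·10=90, C3→Ryde 2·20=40, C4→Largo 10·13=130, C5→Ryde 4·13=52, C6→Ryde 2·5=10. Service 457; fixed 216; total 673.

Total cost: 673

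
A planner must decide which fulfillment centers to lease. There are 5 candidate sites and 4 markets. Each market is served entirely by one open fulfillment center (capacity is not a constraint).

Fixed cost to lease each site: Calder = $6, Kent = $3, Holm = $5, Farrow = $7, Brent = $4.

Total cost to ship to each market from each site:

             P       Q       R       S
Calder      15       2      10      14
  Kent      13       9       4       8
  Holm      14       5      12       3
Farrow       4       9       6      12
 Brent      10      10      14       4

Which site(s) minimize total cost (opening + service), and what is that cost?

For any fixed open set, each market goes to its cheapest open site; total = fixed + service.
{Holm, Farrow}: P→Farrow 4, Q→Holm 5, R→Farrow 6, S→Holm 3. Service 18; fixed 12; total 30.
{Kent, Holm, Farrow}: service 16 + fixed 15 = 31
{Calder, Kent, Brent}: service 20 + fixed 13 = 33
{Calder, Kent, Holm, Farrow, Brent}: P→Farrow 4, Q→Calder 2, R→Kent 4, S→Holm 3. Service 13; fixed 25; total 38.
No other subset beats 30.

Open Holm and Farrow; minimum total cost 30.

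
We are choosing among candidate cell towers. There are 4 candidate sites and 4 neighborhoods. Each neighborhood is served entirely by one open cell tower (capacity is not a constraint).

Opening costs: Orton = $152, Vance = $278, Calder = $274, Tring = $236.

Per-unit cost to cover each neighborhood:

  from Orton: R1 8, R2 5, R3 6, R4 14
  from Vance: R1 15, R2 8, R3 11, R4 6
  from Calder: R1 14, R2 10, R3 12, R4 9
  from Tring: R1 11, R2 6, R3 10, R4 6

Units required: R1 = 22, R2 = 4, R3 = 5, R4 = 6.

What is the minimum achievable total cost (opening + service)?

Minimum total cost: 462

For any fixed open set, each neighborhood goes to its cheapest open site; total = fixed + service.
{Orton}: R1→Orton 8·22=176, R2→Orton 5·4=20, R3→Orton 6·5=30, R4→Orton 14·6=84. Service 310; fixed 152; total 462.
{Tring}: service 352 + fixed 236 = 588
{Orton, Tring}: R1→Orton 8·22=176, R2→Orton 5·4=20, R3→Orton 6·5=30, R4→Tring 6·6=36. Service 262; fixed 388; total 650.
{Orton, Vance, Calder, Tring}: service 262 + fixed 940 = 1202
(All 15 nonempty subsets were checked; Orton only is lowest.)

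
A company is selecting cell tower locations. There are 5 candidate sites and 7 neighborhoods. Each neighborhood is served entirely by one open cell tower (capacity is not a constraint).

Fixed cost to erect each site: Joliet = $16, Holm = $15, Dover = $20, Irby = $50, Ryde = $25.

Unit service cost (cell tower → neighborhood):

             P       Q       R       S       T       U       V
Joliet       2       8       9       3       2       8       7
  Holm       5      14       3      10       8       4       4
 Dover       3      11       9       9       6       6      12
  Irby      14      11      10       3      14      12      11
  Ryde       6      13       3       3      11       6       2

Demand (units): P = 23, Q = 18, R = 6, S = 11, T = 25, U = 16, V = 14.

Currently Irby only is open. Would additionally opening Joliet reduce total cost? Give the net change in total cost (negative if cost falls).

Current service cost with {Irby}: 1309.
Adding Joliet: each neighborhood re-picks its cheapest; new service cost 553, saving 756.
Extra fixed cost: 16. Net change = 16 − 756 = -740.
(Totals: 1359 → 619.)

Yes — net change −740 (cost falls by 740).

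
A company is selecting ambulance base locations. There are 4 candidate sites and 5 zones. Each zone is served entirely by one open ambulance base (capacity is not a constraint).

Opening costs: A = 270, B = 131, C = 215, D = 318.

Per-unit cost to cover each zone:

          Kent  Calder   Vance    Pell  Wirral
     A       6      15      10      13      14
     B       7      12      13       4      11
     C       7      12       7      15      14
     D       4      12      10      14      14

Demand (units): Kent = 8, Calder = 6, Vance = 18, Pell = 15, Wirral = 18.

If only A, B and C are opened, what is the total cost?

Total cost: 1120

Each zone is assigned to its cheapest site among the open ones.
{A, B, C}: Kent→A 6·8=48, Calder→B 12·6=72, Vance→C 7·18=126, Pell→B 4·15=60, Wirral→B 11·18=198. Service 504; fixed 616; total 1120.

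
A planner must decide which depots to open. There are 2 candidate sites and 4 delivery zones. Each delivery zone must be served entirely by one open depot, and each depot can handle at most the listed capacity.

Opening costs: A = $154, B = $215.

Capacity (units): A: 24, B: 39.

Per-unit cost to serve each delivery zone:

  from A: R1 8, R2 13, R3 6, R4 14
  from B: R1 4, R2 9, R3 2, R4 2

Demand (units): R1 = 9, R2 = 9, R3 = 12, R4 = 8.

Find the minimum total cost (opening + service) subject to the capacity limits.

Open {B}: R1→B 4·9=36, R2→B 9·9=81, R3→B 2·12=24, R4→B 2·8=16.
Loads: B carries 38/39. Service 157; fixed 215; total 372.
Next best feasible plan costs 526.

Minimum total cost: 372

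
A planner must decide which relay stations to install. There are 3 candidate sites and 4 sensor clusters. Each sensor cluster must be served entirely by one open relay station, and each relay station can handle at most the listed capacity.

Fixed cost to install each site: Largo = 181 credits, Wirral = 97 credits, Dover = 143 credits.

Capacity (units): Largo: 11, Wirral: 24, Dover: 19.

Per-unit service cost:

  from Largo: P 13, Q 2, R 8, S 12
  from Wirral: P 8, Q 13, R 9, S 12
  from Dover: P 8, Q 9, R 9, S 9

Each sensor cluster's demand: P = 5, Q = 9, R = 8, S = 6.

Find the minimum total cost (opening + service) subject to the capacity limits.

Minimum total cost: 480

Open {Largo, Wirral}: P→Wirral 8·5=40, Q→Largo 2·9=18, R→Wirral 9·8=72, S→Wirral 12·6=72.
Loads: Largo carries 9/11, Wirral carries 19/24. Service 202; fixed 278; total 480.
Next best feasible plan costs 487.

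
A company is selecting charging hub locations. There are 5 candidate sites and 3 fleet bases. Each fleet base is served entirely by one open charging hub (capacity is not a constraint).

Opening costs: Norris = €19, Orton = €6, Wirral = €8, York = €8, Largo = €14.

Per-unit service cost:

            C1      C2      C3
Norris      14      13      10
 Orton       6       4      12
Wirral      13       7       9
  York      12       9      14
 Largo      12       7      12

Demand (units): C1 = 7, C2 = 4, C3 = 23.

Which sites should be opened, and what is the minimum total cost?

Open Orton and Wirral; minimum total cost 279.

For any fixed open set, each fleet base goes to its cheapest open site; total = fixed + service.
{Orton, Wirral}: C1→Orton 6·7=42, C2→Orton 4·4=16, C3→Wirral 9·23=207. Service 265; fixed 14; total 279.
{Orton, Wirral, York}: C1→Orton 6·7=42, C2→Orton 4·4=16, C3→Wirral 9·23=207. Service 265; fixed 22; total 287.
{Orton, Wirral, Largo}: service 265 + fixed 28 = 293
{Norris, Orton, Wirral, York, Largo}: C1→Orton 6·7=42, C2→Orton 4·4=16, C3→Wirral 9·23=207. Service 265; fixed 55; total 320.
No other subset beats 279.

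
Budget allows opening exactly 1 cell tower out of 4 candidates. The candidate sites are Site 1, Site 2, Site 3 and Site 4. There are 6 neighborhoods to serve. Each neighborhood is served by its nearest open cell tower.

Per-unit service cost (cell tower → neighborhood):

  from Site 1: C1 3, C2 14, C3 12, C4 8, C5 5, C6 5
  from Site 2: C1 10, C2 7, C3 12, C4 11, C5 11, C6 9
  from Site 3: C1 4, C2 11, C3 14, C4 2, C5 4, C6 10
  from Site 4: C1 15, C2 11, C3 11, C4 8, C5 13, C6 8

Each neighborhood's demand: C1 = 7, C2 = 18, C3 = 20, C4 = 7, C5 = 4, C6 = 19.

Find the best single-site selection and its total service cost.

With exactly 1 open, each neighborhood uses its cheapest among the chosen.
{Site 1}: C1→Site 1 3·7=21, C2→Site 1 14·18=252, C3→Site 1 12·20=240, C4→Site 1 8·7=56, C5→Site 1 5·4=20, C6→Site 1 5·19=95. Service cost 684.
{Site 3}: service cost 726
{Site 2}: service cost 728
Among all 4 size-1 choices, {Site 1} is lowest.

Choose Site 1 only; total service cost 684.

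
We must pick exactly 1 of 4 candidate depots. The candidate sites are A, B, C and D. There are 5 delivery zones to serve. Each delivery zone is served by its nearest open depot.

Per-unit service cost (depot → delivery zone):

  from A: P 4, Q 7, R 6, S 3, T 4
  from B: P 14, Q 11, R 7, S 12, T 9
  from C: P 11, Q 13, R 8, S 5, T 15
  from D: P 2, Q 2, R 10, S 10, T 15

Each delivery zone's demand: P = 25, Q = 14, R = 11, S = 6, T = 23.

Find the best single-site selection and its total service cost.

With exactly 1 open, each delivery zone uses its cheapest among the chosen.
{A}: P→A 4·25=100, Q→A 7·14=98, R→A 6·11=66, S→A 3·6=18, T→A 4·23=92. Service cost 374.
{D}: service cost 593
{B}: service cost 860
Among all 4 size-1 choices, {A} is lowest.

Choose A only; total service cost 374.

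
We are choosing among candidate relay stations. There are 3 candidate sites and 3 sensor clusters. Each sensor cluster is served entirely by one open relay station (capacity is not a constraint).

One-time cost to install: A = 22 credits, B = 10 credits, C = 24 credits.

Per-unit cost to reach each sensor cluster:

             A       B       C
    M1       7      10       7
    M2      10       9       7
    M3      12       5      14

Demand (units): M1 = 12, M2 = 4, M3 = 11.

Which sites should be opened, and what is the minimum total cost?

Open B and C; minimum total cost 201.

For any fixed open set, each sensor cluster goes to its cheapest open site; total = fixed + service.
{B, C}: M1→C 7·12=84, M2→C 7·4=28, M3→B 5·11=55. Service 167; fixed 34; total 201.
{A, B}: service 175 + fixed 32 = 207
{B}: service 211 + fixed 10 = 221
{A, B, C}: service 167 + fixed 56 = 223
No other subset beats 201.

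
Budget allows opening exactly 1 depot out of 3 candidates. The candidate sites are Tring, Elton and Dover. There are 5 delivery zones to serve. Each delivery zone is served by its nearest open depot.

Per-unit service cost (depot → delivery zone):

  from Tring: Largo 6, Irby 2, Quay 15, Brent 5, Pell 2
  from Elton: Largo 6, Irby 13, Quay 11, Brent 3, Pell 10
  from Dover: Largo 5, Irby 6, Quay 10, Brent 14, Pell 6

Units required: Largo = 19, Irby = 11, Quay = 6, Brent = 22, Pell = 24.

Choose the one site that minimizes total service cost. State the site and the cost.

Choose Tring only; total service cost 384.

With exactly 1 open, each delivery zone uses its cheapest among the chosen.
{Tring}: Largo→Tring 6·19=114, Irby→Tring 2·11=22, Quay→Tring 15·6=90, Brent→Tring 5·22=110, Pell→Tring 2·24=48. Service cost 384.
{Elton}: service cost 629
{Dover}: service cost 673
Among all 3 size-1 choices, {Tring} is lowest.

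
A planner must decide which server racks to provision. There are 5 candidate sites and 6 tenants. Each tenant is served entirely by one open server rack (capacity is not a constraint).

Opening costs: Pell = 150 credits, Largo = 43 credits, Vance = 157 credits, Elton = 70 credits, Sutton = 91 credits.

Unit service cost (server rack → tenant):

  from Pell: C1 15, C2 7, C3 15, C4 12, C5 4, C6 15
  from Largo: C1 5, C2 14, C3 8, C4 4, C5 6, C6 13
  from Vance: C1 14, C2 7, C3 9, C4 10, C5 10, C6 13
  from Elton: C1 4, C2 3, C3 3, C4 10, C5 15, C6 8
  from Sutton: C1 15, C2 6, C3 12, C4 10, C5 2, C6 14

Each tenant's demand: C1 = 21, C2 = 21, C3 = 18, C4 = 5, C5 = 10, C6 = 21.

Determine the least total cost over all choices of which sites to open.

For any fixed open set, each tenant goes to its cheapest open site; total = fixed + service.
{Largo, Elton}: C1→Elton 4·21=84, C2→Elton 3·21=63, C3→Elton 3·18=54, C4→Largo 4·5=20, C5→Largo 6·10=60, C6→Elton 8·21=168. Service 449; fixed 113; total 562.
{Elton, Sutton}: service 439 + fixed 161 = 600
{Largo, Elton, Sutton}: C1→Elton 4·21=84, C2→Elton 3·21=63, C3→Elton 3·18=54, C4→Largo 4·5=20, C5→Sutton 2·10=20, C6→Elton 8·21=168. Service 409; fixed 204; total 613.
{Pell, Largo, Vance, Elton, Sutton}: C1→Elton 4·21=84, C2→Elton 3·21=63, C3→Elton 3·18=54, C4→Largo 4·5=20, C5→Sutton 2·10=20, C6→Elton 8·21=168. Service 409; fixed 511; total 920.
No other subset beats 562.

Minimum total cost: 562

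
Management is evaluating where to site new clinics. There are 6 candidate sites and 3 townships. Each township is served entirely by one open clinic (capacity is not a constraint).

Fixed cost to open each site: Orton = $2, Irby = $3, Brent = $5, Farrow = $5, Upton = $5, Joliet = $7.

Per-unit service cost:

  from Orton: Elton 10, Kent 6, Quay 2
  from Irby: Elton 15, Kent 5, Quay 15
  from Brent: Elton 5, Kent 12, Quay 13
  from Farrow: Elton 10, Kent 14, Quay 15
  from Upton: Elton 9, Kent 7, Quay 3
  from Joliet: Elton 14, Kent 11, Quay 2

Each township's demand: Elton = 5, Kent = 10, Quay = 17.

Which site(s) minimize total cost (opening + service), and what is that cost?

For any fixed open set, each township goes to its cheapest open site; total = fixed + service.
{Orton, Irby, Brent}: Elton→Brent 5·5=25, Kent→Irby 5·10=50, Quay→Orton 2·17=34. Service 109; fixed 10; total 119.
{Orton, Irby, Brent, Farrow}: service 109 + fixed 15 = 124
{Orton, Irby, Brent, Upton}: service 109 + fixed 15 = 124
{Orton, Irby, Brent, Farrow, Upton, Joliet}: Elton→Brent 5·5=25, Kent→Irby 5·10=50, Quay→Orton 2·17=34. Service 109; fixed 27; total 136.
No other subset beats 119.

Open Orton, Irby and Brent; minimum total cost 119.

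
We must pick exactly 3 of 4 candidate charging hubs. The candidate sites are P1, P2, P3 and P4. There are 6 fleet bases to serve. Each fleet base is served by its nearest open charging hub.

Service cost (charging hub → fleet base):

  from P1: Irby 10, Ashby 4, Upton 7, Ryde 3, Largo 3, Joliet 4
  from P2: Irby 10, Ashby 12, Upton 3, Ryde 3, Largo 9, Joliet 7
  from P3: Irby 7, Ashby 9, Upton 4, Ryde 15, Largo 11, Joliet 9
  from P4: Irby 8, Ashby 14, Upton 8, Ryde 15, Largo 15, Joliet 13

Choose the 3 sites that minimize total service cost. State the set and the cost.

Choose P1, P2 and P3; total service cost 24.

With exactly 3 open, each fleet base uses its cheapest among the chosen.
{P1, P2, P3}: Irby→P3 7, Ashby→P1 4, Upton→P2 3, Ryde→P1 3, Largo→P1 3, Joliet→P1 4. Service cost 24.
{P1, P2, P4}: service cost 25
{P1, P3, P4}: service cost 25
Among all 4 size-3 choices, {P1, P2, P3} is lowest.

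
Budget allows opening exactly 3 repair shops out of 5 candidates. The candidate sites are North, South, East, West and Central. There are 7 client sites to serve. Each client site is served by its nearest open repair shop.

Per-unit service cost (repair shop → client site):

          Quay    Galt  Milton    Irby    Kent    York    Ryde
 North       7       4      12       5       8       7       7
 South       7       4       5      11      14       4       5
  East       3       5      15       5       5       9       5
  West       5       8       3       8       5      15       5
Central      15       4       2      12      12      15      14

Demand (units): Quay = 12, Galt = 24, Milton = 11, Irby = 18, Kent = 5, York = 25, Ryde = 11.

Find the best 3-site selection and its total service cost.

With exactly 3 open, each client site uses its cheapest among the chosen.
{South, East, Central}: Quay→East 3·12=36, Galt→South 4·24=96, Milton→Central 2·11=22, Irby→East 5·18=90, Kent→East 5·5=25, York→South 4·25=100, Ryde→South 5·11=55. Service cost 424.
{South, East, West}: service cost 435
{North, South, East}: service cost 457
Among all 10 size-3 choices, {South, East, Central} is lowest.

Choose South, East and Central; total service cost 424.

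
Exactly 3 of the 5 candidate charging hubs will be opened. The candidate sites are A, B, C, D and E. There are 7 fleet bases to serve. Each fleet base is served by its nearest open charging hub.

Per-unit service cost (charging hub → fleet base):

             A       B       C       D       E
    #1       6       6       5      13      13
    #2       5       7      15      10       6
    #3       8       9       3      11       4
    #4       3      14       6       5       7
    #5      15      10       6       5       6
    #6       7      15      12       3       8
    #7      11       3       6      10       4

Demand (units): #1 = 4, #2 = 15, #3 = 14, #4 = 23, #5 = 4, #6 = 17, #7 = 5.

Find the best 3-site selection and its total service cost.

Choose A, C and D; total service cost 307.

With exactly 3 open, each fleet base uses its cheapest among the chosen.
{A, C, D}: #1→C 5·4=20, #2→A 5·15=75, #3→C 3·14=42, #4→A 3·23=69, #5→D 5·4=20, #6→D 3·17=51, #7→C 6·5=30. Service cost 307.
{A, D, E}: service cost 315
{C, D, E}: service cost 358
Among all 10 size-3 choices, {A, C, D} is lowest.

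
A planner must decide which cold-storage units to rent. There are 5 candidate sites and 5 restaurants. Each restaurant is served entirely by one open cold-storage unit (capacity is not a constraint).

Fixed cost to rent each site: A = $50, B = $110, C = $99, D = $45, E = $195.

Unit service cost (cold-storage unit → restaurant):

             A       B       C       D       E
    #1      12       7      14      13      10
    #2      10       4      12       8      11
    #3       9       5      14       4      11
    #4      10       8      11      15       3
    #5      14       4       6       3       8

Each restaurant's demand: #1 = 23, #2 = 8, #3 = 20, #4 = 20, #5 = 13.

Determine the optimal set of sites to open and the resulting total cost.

Open B only; minimum total cost 615.

For any fixed open set, each restaurant goes to its cheapest open site; total = fixed + service.
{B}: #1→B 7·23=161, #2→B 4·8=32, #3→B 5·20=100, #4→B 8·20=160, #5→B 4·13=52. Service 505; fixed 110; total 615.
{B, D}: service 472 + fixed 155 = 627
{A, B}: service 505 + fixed 160 = 665
{A, B, C, D, E}: #1→B 7·23=161, #2→B 4·8=32, #3→D 4·20=80, #4→E 3·20=60, #5→D 3·13=39. Service 372; fixed 499; total 871.
No other subset beats 615.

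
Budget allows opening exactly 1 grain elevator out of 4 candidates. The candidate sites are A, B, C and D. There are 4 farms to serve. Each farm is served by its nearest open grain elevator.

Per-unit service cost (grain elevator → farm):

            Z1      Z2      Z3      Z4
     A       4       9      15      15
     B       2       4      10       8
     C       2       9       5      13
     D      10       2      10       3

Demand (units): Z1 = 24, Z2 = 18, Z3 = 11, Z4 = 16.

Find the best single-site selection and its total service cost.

Choose B only; total service cost 358.

With exactly 1 open, each farm uses its cheapest among the chosen.
{B}: Z1→B 2·24=48, Z2→B 4·18=72, Z3→B 10·11=110, Z4→B 8·16=128. Service cost 358.
{D}: service cost 434
{C}: service cost 473
Among all 4 size-1 choices, {B} is lowest.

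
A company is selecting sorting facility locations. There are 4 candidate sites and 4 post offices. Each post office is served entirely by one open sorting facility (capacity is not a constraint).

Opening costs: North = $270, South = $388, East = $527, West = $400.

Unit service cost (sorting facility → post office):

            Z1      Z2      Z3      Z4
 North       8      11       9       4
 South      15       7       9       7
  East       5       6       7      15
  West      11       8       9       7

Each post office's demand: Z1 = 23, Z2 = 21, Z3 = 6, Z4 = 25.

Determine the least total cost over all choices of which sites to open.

Minimum total cost: 839

For any fixed open set, each post office goes to its cheapest open site; total = fixed + service.
{North}: Z1→North 8·23=184, Z2→North 11·21=231, Z3→North 9·6=54, Z4→North 4·25=100. Service 569; fixed 270; total 839.
{West}: service 650 + fixed 400 = 1050
{South}: Z1→South 15·23=345, Z2→South 7·21=147, Z3→South 9·6=54, Z4→South 7·25=175. Service 721; fixed 388; total 1109.
{North, South, East, West}: Z1→East 5·23=115, Z2→East 6·21=126, Z3→East 7·6=42, Z4→North 4·25=100. Service 383; fixed 1585; total 1968.
No other subset beats 839.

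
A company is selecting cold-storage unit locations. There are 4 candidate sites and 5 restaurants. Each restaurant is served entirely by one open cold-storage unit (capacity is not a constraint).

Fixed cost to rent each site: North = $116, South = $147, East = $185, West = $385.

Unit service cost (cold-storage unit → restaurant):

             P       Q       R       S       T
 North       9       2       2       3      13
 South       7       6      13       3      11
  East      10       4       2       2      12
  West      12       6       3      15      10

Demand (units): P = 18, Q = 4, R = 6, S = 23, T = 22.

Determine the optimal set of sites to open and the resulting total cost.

Open North only; minimum total cost 653.

For any fixed open set, each restaurant goes to its cheapest open site; total = fixed + service.
{North}: P→North 9·18=162, Q→North 2·4=8, R→North 2·6=12, S→North 3·23=69, T→North 13·22=286. Service 537; fixed 116; total 653.
{South}: service 539 + fixed 147 = 686
{East}: service 518 + fixed 185 = 703
{North, South, East, West}: P→South 7·18=126, Q→North 2·4=8, R→North 2·6=12, S→East 2·23=46, T→West 10·22=220. Service 412; fixed 833; total 1245.
No other subset beats 653.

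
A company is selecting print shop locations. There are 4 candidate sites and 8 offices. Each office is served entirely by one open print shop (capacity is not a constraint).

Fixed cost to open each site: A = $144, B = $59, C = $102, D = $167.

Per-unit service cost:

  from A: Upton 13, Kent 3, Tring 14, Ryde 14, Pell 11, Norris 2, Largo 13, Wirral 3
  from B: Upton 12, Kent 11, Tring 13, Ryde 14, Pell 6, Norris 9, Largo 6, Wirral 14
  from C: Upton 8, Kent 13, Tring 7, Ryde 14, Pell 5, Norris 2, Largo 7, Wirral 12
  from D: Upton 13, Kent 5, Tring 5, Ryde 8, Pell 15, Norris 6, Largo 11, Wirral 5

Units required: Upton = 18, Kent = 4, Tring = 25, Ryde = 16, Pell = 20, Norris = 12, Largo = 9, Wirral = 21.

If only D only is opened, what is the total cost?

Total cost: 1250

Each office is assigned to its cheapest site among the open ones.
{D}: Upton→D 13·18=234, Kent→D 5·4=20, Tring→D 5·25=125, Ryde→D 8·16=128, Pell→D 15·20=300, Norris→D 6·12=72, Largo→D 11·9=99, Wirral→D 5·21=105. Service 1083; fixed 167; total 1250.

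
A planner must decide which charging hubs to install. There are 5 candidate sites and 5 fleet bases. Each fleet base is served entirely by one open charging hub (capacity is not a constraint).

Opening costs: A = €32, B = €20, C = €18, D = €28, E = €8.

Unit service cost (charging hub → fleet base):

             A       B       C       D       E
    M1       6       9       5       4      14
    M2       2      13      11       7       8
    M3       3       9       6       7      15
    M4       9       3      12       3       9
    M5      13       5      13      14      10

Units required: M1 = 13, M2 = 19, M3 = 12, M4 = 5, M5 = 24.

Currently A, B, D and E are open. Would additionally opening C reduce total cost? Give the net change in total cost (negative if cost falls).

No — net change +18 (cost rises by 18).

Current service cost with {A, B, D, E}: 261.
Adding C: each fleet base re-picks its cheapest; new service cost 261, saving 0.
Extra fixed cost: 18. Net change = 18 − 0 = 18.
(Totals: 349 → 367.)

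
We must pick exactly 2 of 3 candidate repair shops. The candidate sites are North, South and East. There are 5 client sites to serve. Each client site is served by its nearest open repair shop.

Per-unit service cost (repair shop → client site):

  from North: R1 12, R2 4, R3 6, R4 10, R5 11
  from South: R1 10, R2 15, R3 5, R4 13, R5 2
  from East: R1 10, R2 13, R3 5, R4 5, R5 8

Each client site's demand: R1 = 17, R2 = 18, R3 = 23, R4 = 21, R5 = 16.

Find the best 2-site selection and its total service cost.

With exactly 2 open, each client site uses its cheapest among the chosen.
{North, East}: R1→East 10·17=170, R2→North 4·18=72, R3→East 5·23=115, R4→East 5·21=105, R5→East 8·16=128. Service cost 590.
{North, South}: service cost 599
{South, East}: service cost 656
Among all 3 size-2 choices, {North, East} is lowest.

Choose North and East; total service cost 590.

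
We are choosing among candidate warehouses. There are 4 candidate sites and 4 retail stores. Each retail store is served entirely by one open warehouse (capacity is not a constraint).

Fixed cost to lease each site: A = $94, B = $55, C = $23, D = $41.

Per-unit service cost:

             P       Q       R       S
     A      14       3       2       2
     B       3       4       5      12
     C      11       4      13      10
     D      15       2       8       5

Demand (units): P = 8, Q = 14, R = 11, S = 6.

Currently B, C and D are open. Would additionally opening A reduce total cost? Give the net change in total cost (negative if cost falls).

Current service cost with {B, C, D}: 137.
Adding A: each retail store re-picks its cheapest; new service cost 86, saving 51.
Extra fixed cost: 94. Net change = 94 − 51 = 43.
(Totals: 256 → 299.)

No — net change +43 (cost rises by 43).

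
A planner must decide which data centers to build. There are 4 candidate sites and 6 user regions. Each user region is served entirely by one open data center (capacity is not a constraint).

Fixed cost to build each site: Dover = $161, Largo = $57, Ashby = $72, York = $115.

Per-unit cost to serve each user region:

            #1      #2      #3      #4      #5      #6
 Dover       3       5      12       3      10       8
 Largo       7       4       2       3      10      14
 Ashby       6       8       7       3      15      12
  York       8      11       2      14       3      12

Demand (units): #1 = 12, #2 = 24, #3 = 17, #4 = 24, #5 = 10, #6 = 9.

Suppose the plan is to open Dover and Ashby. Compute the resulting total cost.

Each user region is assigned to its cheapest site among the open ones.
{Dover, Ashby}: #1→Dover 3·12=36, #2→Dover 5·24=120, #3→Ashby 7·17=119, #4→Dover 3·24=72, #5→Dover 10·10=100, #6→Dover 8·9=72. Service 519; fixed 233; total 752.

Total cost: 752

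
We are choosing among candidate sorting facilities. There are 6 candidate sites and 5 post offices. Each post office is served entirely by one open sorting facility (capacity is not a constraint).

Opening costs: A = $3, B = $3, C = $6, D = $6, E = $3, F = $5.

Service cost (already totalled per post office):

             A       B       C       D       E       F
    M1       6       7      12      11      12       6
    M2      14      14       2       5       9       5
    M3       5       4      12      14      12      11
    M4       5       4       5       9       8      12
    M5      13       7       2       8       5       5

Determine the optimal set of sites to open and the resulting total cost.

For any fixed open set, each post office goes to its cheapest open site; total = fixed + service.
{B, C}: M1→B 7, M2→C 2, M3→B 4, M4→B 4, M5→C 2. Service 19; fixed 9; total 28.
{A, C}: M1→A 6, M2→C 2, M3→A 5, M4→A 5, M5→C 2. Service 20; fixed 9; total 29.
{A, B, C}: service 18 + fixed 12 = 30
{A, B, C, D, E, F}: M1→A 6, M2→C 2, M3→B 4, M4→B 4, M5→C 2. Service 18; fixed 26; total 44.
No other subset beats 28.

Open B and C; minimum total cost 28.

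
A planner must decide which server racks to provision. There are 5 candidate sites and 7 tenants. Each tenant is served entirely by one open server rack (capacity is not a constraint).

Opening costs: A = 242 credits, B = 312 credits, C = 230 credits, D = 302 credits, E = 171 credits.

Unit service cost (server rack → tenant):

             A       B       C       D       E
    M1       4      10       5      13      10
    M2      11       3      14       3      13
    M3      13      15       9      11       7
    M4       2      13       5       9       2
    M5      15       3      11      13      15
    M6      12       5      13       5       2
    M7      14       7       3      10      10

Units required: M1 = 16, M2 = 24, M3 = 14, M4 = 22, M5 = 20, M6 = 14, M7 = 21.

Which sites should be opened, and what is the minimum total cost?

Open B and E; minimum total cost 1092.

For any fixed open set, each tenant goes to its cheapest open site; total = fixed + service.
{B, E}: M1→B 10·16=160, M2→B 3·24=72, M3→E 7·14=98, M4→E 2·22=44, M5→B 3·20=60, M6→E 2·14=28, M7→B 7·21=147. Service 609; fixed 483; total 1092.
{B, C}: service 581 + fixed 542 = 1123
{B, C, E}: service 445 + fixed 713 = 1158
{A, B, C, D, E}: M1→A 4·16=64, M2→B 3·24=72, M3→E 7·14=98, M4→A 2·22=44, M5→B 3·20=60, M6→E 2·14=28, M7→C 3·21=63. Service 429; fixed 1257; total 1686.
No other subset beats 1092.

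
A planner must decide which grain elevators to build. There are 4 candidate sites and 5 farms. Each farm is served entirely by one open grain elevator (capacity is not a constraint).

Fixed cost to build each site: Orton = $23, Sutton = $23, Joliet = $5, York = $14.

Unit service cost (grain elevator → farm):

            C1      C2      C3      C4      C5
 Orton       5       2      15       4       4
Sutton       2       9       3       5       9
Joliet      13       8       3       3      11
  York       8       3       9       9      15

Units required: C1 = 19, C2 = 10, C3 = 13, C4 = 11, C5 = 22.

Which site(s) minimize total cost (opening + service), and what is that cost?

Open Orton, Sutton and Joliet; minimum total cost 269.

For any fixed open set, each farm goes to its cheapest open site; total = fixed + service.
{Orton, Sutton, Joliet}: C1→Sutton 2·19=38, C2→Orton 2·10=20, C3→Sutton 3·13=39, C4→Joliet 3·11=33, C5→Orton 4·22=88. Service 218; fixed 51; total 269.
{Orton, Sutton}: service 229 + fixed 46 = 275
{Orton, Sutton, Joliet, York}: service 218 + fixed 65 = 283
{Joliet}: service 641 + fixed 5 = 646
No other subset beats 269.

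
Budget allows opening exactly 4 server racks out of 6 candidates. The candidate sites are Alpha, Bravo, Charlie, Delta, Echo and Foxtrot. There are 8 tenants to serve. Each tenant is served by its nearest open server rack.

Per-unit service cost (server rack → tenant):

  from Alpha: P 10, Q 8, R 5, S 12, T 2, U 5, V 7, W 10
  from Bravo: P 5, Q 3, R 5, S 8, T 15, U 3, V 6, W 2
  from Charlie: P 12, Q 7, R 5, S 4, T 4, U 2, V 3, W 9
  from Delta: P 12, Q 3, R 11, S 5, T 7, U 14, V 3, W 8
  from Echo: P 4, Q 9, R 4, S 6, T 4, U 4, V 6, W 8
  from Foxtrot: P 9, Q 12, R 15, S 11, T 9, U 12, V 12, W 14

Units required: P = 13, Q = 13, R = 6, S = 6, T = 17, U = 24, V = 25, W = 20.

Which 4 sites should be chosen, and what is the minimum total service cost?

Choose Alpha, Bravo, Charlie and Echo; total service cost 336.

With exactly 4 open, each tenant uses its cheapest among the chosen.
{Alpha, Bravo, Charlie, Echo}: P→Echo 4·13=52, Q→Bravo 3·13=39, R→Echo 4·6=24, S→Charlie 4·6=24, T→Alpha 2·17=34, U→Charlie 2·24=48, V→Charlie 3·25=75, W→Bravo 2·20=40. Service cost 336.
{Alpha, Bravo, Charlie, Delta}: service cost 355
{Alpha, Bravo, Charlie, Foxtrot}: service cost 355
Among all 15 size-4 choices, {Alpha, Bravo, Charlie, Echo} is lowest.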